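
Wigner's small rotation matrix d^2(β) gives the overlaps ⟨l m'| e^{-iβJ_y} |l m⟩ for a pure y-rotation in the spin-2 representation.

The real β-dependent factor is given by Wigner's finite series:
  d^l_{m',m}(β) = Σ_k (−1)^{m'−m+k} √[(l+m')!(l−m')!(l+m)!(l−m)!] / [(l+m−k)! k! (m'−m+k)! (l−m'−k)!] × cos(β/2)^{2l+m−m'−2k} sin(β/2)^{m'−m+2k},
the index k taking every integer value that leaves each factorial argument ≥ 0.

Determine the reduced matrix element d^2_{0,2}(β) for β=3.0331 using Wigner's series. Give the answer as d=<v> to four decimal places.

d=0.0072

d^2_{0,2}(β=3.0331) via Wigner's sum:
c=cos(3.0331/2)=0.054220, s=sin(3.0331/2)=0.998529; N=√[2·2·24·1]=9.797959
The bounds max(0,m−m')=2 and min(l+m,l−m')=2 give 1 term
  k=2: (−1)^0·9.7980/(4)·0.0542^2·0.9985^2 = +0.007180
d^2_{0,2}(3.0331) = +0.007180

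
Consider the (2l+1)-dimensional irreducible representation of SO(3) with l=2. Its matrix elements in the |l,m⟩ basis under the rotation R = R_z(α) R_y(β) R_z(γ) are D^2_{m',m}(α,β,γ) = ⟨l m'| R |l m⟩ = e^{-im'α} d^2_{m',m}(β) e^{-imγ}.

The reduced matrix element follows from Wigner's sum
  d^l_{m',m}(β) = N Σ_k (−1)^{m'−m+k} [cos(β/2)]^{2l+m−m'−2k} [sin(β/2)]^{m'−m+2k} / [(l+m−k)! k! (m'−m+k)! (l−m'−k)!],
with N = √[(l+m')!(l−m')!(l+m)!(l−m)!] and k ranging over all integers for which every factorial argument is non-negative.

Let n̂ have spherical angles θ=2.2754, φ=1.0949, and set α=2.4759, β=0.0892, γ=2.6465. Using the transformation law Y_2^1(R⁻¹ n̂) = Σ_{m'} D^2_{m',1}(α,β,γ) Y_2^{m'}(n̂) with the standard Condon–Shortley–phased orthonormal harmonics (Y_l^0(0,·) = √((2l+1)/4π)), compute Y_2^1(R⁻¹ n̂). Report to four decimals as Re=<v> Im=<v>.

Re=-0.2600 Im=0.2750

Need the full column D^2_{m',1} for m'=−2..2 at α=2.4759, β=0.0892, γ=2.6465.
cos(β/2)=0.999006, sin(β/2)=0.044585
d^2_{-2,1}: single k=3 term ⇒ +0.000177;  D = -0.000119+0.000131i
d^2_{-1,1}: k∈[2..3] ⇒ +0.005952 -0.000004 = +0.005948;  D = +0.005861-0.001010i
d^2_{0,1}: k∈[1..2] ⇒ +0.108886 -0.000217 = +0.108669;  D = -0.095620-0.051630i
d^2_{1,1}: k∈[0..1] ⇒ +0.996028 -0.005952 = +0.990077;  D = +0.394664+0.908016i
d^2_{2,1}: single k=0 term ⇒ -0.088905;  D = -0.022484+0.086014i
Y_2^{m'}(θ=2.2754,φ=1.0949) and Σ D·Y over m':
  (-0.0001+0.0001i)·(-0.1301-0.1826i)  (+0.0059-0.0010i)·(-0.1747+0.3389i)  (-0.0956-0.0516i)·(+0.0816+0.0000i)  (+0.3947+0.9080i)·(+0.1747+0.3389i)  (-0.0225+0.0860i)·(-0.1301+0.1826i)
Y_2^1(R⁻¹ n̂) = -0.260001+0.274997i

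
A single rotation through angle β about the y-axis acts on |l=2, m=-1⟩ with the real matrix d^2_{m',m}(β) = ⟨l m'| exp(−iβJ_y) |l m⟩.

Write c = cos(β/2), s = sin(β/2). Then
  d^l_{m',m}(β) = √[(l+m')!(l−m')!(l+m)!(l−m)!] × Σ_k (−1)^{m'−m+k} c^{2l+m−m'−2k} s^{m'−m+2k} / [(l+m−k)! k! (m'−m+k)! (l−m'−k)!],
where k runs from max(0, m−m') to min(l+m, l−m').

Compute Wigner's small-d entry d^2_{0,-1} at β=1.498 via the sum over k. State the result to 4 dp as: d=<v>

d=-0.0888

d^2_{0,-1}(β=1.498) via Wigner's sum:
c=cos(1.498/2)=0.732370, s=sin(1.498/2)=0.680907; N=√[2·2·1·6]=4.898979
The bounds max(0,m−m')=0 and min(l+m,l−m')=1 give 2 terms
  k=0: (−1)^1·4.8990/(2)·0.7324^3·0.6809^1 = -0.655172
  k=1: (−1)^2·4.8990/(2)·0.7324^1·0.6809^3 = +0.566329
d^2_{0,-1}(1.498) = -0.655172 +0.566329 = -0.088842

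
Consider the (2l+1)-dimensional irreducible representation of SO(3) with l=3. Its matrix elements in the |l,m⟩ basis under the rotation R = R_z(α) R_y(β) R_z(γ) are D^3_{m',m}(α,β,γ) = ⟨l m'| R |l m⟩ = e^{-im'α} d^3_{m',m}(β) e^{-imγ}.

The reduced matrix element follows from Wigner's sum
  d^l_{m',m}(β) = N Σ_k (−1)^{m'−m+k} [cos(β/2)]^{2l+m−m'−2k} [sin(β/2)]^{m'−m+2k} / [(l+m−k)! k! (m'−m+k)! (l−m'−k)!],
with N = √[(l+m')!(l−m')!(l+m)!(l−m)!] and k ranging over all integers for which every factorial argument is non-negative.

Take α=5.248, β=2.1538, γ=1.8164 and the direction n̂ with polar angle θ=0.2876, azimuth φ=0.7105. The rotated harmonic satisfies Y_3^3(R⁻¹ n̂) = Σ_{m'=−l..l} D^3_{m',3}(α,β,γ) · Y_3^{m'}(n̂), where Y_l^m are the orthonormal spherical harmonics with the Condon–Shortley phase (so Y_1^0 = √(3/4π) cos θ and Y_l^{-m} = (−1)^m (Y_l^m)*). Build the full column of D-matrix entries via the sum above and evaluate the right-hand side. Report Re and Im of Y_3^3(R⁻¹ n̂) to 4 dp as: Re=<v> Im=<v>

Need the full column D^3_{m',3} for m'=−3..3 at α=5.248, β=2.1538, γ=1.8164.
cos(β/2)=0.474060, sin(β/2)=0.880492
d^3_{-3,3}: single k=6 term ⇒ +0.465966;  D = -0.300459-0.356158i
d^3_{-2,3}: single k=5 term ⇒ +0.614522;  D = +0.201694-0.580480i
d^3_{-1,3}: single k=4 term ⇒ +0.523137;  D = +0.512584-0.104546i
d^3_{0,3}: single k=3 term ⇒ +0.325231;  D = +0.218532+0.240871i
d^3_{1,3}: single k=2 term ⇒ +0.151646;  D = -0.044579+0.144946i
d^3_{2,3}: single k=1 term ⇒ +0.051638;  D = -0.050192+0.012136i
d^3_{3,3}: single k=0 term ⇒ +0.011350;  D = -0.007924-0.008126i
Y_3^{m'}(θ=0.2876,φ=0.7105) and Σ D·Y over m':
  (-0.3005-0.3562i)·(-0.0051-0.0081i)  (+0.2017-0.5805i)·(+0.0118-0.0780i)  (+0.5126-0.1045i)·(+0.2500-0.2151i)  (+0.2185+0.2409i)·(+0.5717+0.0000i)  (-0.0446+0.1449i)·(-0.2500-0.2151i)  (-0.0502+0.0121i)·(+0.0118+0.0780i)  (-0.0079-0.0081i)·(+0.0051-0.0081i)
Y_3^3(R⁻¹ n̂) = +0.227048-0.047405i

Re=0.2270 Im=-0.0474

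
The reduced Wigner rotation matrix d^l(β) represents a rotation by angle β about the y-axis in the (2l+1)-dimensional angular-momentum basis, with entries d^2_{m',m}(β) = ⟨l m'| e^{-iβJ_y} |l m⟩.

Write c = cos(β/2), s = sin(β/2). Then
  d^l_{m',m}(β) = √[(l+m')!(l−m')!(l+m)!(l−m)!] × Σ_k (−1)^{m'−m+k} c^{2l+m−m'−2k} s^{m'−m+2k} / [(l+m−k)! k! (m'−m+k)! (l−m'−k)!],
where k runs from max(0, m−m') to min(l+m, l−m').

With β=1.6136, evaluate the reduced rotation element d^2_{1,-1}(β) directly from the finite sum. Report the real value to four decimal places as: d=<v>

d^2_{1,-1}(β=1.6136) via Wigner's sum:
c=cos(1.6136/2)=0.691813, s=sin(1.6136/2)=0.722077; N=√[6·1·1·6]=6.000000
Admissible k: 0..1 (factorial args all ≥0)
  k=0: (−1)^2·6.0000/(2)·0.6918^2·0.7221^2 = +0.748627
  k=1: (−1)^3·6.0000/(6)·0.6918^0·0.7221^4 = -0.271853
d^2_{1,-1}(1.6136) = +0.748627 -0.271853 = +0.476774

d=0.4768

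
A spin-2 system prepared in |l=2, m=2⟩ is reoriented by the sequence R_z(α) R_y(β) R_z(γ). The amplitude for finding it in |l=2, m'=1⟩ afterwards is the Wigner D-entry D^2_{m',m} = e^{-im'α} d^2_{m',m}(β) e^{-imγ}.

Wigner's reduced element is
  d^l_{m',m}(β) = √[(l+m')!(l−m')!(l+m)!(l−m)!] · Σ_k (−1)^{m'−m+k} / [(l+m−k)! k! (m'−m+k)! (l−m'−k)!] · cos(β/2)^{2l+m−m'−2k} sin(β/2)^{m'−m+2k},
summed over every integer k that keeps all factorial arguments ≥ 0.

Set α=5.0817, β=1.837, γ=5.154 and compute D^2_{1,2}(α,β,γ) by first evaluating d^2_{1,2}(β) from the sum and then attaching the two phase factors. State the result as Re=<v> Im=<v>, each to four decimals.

Re=-0.3376 Im=-0.1112

Split into d^2_{1,2}(β=1.837) × two z-phases.
With c≡cos(β/2)=0.607013 and s≡sin(β/2)=0.794692, N=[6·1·24·1]^{1/2}=12.000000
The bounds max(0,m−m')=1 and min(l+m,l−m')=1 give 1 term
  k=1: (−1)^0·12.0000/(6)·0.6070^3·0.7947^1 = +0.355486
d^2_{1,2}(1.837) = +0.355486
D = (+0.360973+0.932576i)·(+0.355486)·(-0.634664+0.772788i) = -0.337634-0.111238i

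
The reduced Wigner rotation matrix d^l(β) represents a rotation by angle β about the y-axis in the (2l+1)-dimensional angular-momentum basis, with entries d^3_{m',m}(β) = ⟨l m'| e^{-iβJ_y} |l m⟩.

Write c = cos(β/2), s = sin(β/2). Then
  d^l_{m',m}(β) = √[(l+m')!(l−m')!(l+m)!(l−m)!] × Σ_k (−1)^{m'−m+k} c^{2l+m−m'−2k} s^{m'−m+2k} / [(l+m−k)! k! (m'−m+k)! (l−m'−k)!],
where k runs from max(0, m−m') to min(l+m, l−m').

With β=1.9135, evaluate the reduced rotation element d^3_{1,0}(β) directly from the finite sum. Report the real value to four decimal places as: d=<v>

d^3_{1,0}(β=1.9135) via Wigner's sum:
With c≡cos(β/2)=0.576179 and s≡sin(β/2)=0.817323, N=[24·2·6·6]^{1/2}=41.569219
Admissible k: 0..2 (factorial args all ≥0)
  k=0: (−1)^1·41.5692/(12)·0.5762^5·0.8173^1 = -0.179793
  k=1: (−1)^2·41.5692/(4)·0.5762^3·0.8173^3 = +1.085342
  k=2: (−1)^3·41.5692/(12)·0.5762^1·0.8173^5 = -0.727977
d^3_{1,0}(1.9135) = -0.179793 +1.085342 -0.727977 = +0.177572

d=0.1776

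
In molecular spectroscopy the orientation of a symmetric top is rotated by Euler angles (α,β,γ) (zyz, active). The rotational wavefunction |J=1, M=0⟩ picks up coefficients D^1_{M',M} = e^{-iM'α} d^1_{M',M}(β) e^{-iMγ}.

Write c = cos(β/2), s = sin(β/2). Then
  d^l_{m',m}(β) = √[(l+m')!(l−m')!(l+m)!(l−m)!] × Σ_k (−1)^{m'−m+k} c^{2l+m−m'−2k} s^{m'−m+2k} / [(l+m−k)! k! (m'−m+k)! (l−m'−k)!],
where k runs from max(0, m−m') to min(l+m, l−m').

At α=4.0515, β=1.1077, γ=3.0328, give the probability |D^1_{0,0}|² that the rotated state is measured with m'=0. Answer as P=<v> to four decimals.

P=0.1996

First d^1_{0,0}(β=1.1077), then the phase factors e^{-i(0)α} and e^{-i(0)γ}:
Half-angle: c=0.850506, s=0.525966. N=√(1·1·1·1)=1.000000
The bounds max(0,m−m')=0 and min(l+m,l−m')=1 give 2 terms
  k=0: (−1)^0·1.0000/(1)·0.8505^2·0.5260^0 = +0.723360
  k=1: (−1)^1·1.0000/(1)·0.8505^0·0.5260^2 = -0.276640
d^1_{0,0}(1.1077) = +0.723360 -0.276640 = +0.446720
|D^1_{0,0}|² = |d^1_{0,0}(β)|² = (+0.446720)² = 0.199559 (the z-rotation phases have unit modulus)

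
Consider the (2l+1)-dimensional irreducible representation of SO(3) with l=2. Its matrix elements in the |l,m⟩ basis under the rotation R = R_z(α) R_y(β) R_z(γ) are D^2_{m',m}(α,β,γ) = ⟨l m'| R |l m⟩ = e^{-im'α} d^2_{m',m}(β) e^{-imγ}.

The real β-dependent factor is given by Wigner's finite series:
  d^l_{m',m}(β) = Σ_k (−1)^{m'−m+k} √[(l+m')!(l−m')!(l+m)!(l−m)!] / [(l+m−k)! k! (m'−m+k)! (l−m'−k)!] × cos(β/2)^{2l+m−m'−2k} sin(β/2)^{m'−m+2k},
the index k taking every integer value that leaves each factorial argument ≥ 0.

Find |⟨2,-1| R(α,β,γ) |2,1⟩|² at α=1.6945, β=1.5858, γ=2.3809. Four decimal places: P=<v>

P=0.2423

Split into d^2_{-1,1}(β=1.5858) × two z-phases.
c=cos(1.5858/2)=0.701782, s=sin(1.5858/2)=0.712391; N=√[1·6·6·1]=6.000000
k∈{2,3} keeps every argument non-negative
  k=2: (−1)^0·6.0000/(2)·0.7018^2·0.7124^2 = +0.749831
  k=3: (−1)^1·6.0000/(6)·0.7018^0·0.7124^4 = -0.257558
d^2_{-1,1}(1.5858) = +0.749831 -0.257558 = +0.492273
|D^2_{-1,1}|² = |d^2_{-1,1}(β)|² = (+0.492273)² = 0.242333 (the z-rotation phases have unit modulus)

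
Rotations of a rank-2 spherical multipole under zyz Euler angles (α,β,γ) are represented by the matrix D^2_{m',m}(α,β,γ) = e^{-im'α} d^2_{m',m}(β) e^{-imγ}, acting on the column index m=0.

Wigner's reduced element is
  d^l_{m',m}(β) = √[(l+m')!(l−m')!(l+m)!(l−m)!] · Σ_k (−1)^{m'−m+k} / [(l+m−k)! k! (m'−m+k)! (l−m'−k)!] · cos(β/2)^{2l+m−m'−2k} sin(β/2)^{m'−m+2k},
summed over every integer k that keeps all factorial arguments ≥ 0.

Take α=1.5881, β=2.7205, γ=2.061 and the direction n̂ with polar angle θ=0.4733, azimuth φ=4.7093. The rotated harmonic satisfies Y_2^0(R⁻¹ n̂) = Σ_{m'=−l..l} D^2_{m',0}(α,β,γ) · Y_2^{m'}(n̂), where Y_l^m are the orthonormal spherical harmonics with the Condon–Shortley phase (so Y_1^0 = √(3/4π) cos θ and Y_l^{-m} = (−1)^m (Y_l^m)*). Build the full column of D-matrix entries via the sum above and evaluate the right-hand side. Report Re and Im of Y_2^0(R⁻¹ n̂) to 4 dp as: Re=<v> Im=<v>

Need the full column D^2_{m',0} for m'=−2..2 at α=1.5881, β=2.7205, γ=2.061.
cos(β/2)=0.208994, sin(β/2)=0.977917
d^2_{-2,0}: single k=2 term ⇒ +0.102317;  D = -0.102256-0.003540i
d^2_{-1,0}: k∈[1..2] ⇒ +0.021867 -0.478758 = -0.456891;  D = +0.007905-0.456823i
d^2_{0,0}: k∈[0..2] ⇒ +0.001908 -0.167083 +0.914551 = +0.749375;  D = +0.749375+0.000000i
d^2_{1,0}: k∈[0..1] ⇒ -0.021867 +0.478758 = +0.456891;  D = -0.007905-0.456823i
d^2_{2,0}: single k=0 term ⇒ +0.102317;  D = -0.102256+0.003540i
Y_2^{m'}(θ=0.4733,φ=4.7093) and Σ D·Y over m':
  (-0.1023-0.0035i)·(-0.0803-0.0005i)  (+0.0079-0.4568i)·(-0.0010+0.3134i)  (+0.7494+0.0000i)·(+0.4342+0.0000i)  (-0.0079-0.4568i)·(+0.0010+0.3134i)  (-0.1023+0.0035i)·(-0.0803+0.0005i)
Y_2^0(R⁻¹ n̂) = +0.628133+0.000000i

Re=0.6281 Im=0.0000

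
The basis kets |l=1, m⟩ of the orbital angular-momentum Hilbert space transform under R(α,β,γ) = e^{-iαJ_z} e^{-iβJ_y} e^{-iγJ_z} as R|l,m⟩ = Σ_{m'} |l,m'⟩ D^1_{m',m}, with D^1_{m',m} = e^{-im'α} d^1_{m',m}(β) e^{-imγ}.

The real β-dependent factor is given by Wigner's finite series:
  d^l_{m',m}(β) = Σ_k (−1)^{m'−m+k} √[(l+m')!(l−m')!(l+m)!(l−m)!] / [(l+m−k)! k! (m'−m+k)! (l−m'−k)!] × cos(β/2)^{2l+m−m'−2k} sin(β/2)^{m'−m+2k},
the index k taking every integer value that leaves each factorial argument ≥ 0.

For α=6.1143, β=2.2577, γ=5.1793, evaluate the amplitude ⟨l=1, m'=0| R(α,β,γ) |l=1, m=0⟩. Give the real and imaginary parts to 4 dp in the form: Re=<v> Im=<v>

Split into d^1_{0,0}(β=2.2577) × two z-phases.
Half-angle: c=0.427700, s=0.903921. N=√(1·1·1·1)=1.000000
Admissible k: 0..1 (factorial args all ≥0)
  k=0: (−1)^0·1.0000/(1)·0.4277^2·0.9039^0 = +0.182927
  k=1: (−1)^1·1.0000/(1)·0.4277^0·0.9039^2 = -0.817073
d^1_{0,0}(2.2577) = +0.182927 -0.817073 = -0.634146
Attach z-rotation phases: D = e^{-i(0)(6.1143)}·(-0.634146)·e^{-i(0)(5.1793)} = -0.634146+0.000000i

Re=-0.6341 Im=0.0000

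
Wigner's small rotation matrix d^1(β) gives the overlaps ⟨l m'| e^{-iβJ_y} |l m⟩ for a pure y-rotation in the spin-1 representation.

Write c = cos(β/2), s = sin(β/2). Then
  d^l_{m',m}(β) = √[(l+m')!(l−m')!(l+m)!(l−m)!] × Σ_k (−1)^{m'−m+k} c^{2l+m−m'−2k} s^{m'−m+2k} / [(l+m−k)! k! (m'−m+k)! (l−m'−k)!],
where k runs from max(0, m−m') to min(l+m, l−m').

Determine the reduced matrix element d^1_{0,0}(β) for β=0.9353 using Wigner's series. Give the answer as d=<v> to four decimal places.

d=0.5936

d^1_{0,0}(β=0.9353) via Wigner's sum:
Half-angle: c=0.892630, s=0.450790. N=√(1·1·1·1)=1.000000
The bounds max(0,m−m')=0 and min(l+m,l−m')=1 give 2 terms
  k=0: (−1)^0·1.0000/(1)·0.8926^2·0.4508^0 = +0.796789
  k=1: (−1)^1·1.0000/(1)·0.8926^0·0.4508^2 = -0.203211
d^1_{0,0}(0.9353) = +0.796789 -0.203211 = +0.593577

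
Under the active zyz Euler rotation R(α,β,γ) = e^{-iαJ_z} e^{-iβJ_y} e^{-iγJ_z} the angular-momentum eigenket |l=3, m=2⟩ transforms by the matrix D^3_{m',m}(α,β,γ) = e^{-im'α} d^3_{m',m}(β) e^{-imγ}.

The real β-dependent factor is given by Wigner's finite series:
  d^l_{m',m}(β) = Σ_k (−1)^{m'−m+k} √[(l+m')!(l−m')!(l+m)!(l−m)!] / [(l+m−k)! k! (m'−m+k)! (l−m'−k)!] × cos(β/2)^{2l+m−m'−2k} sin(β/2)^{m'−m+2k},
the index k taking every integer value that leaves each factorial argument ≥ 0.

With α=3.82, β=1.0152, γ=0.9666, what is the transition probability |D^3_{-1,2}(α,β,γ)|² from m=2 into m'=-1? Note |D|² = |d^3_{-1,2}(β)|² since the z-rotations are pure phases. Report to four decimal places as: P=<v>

P=0.1679

D^3_{-1,2}(3.82,1.0152,0.9666) = e^{-i·-1·3.82}·d^3_{-1,2}(1.0152)·e^{-i·2·0.9666}. Compute d first:
c=cos(1.0152/2)=0.873914, s=sin(1.0152/2)=0.486081; N=√[2·24·120·1]=75.894664
The bounds max(0,m−m')=3 and min(l+m,l−m')=4 give 2 terms
  k=3: (−1)^0·75.8947/(12)·0.8739^3·0.4861^3 = +0.484799
  k=4: (−1)^1·75.8947/(24)·0.8739^1·0.4861^5 = -0.074992
d^3_{-1,2}(1.0152) = +0.484799 -0.074992 = +0.409808
|D^3_{-1,2}|² = |d^3_{-1,2}(β)|² = (+0.409808)² = 0.167942 (the z-rotation phases have unit modulus)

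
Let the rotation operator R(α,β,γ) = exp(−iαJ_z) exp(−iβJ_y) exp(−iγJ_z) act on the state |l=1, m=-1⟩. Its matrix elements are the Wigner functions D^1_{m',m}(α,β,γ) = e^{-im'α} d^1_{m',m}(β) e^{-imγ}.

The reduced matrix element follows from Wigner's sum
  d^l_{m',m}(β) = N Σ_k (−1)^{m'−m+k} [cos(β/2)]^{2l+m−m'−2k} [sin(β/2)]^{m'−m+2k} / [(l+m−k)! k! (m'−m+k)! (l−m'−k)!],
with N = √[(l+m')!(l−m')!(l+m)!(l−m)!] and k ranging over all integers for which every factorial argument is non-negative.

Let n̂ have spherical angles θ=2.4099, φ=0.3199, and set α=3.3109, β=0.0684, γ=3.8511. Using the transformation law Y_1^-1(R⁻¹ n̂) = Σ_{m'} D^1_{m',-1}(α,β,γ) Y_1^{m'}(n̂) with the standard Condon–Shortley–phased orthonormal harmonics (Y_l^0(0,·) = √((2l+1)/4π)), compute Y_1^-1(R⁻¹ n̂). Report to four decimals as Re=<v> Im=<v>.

Need the full column D^1_{m',-1} for m'=−1..1 at α=3.3109, β=0.0684, γ=3.8511.
cos(β/2)=0.999415, sin(β/2)=0.034193
d^1_{-1,-1}: single k=0 term ⇒ +0.998831;  D = +0.637318+0.769083i
d^1_{0,-1}: single k=0 term ⇒ -0.048328;  D = +0.036666+0.031484i
d^1_{1,-1}: single k=0 term ⇒ +0.001169;  D = +0.001003+0.000601i
Y_1^{m'}(θ=2.4099,φ=0.3199) and Σ D·Y over m':
  (+0.6373+0.7691i)·(+0.2191-0.0726i)  (+0.0367+0.0315i)·(-0.3635+0.0000i)  (+0.0010+0.0006i)·(-0.2191-0.0726i)
Y_1^-1(R⁻¹ n̂) = +0.181975+0.110611i

Re=0.1820 Im=0.1106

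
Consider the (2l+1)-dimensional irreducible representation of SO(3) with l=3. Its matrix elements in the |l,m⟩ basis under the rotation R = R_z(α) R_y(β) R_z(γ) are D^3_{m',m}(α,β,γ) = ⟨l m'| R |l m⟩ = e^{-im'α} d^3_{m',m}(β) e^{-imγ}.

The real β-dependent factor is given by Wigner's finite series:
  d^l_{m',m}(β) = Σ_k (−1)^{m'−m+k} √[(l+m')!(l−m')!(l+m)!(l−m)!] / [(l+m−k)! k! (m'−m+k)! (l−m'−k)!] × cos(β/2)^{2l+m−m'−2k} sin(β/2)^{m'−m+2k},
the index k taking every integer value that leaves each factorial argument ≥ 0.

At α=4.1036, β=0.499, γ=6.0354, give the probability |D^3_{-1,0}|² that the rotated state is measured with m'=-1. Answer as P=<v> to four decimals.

Split into d^3_{-1,0}(β=0.499) × two z-phases.
c=cos(0.499/2)=0.969036, s=sin(0.499/2)=0.246919; N=√[2·24·6·6]=41.569219
k∈{1,2,3} keeps every argument non-negative
  k=1: (−1)^0·41.5692/(12)·0.9690^5·0.2469^1 = +0.730879
  k=2: (−1)^1·41.5692/(4)·0.9690^3·0.2469^3 = -0.142363
  k=3: (−1)^2·41.5692/(12)·0.9690^1·0.2469^5 = +0.003081
d^3_{-1,0}(0.499) = +0.730879 -0.142363 +0.003081 = +0.591597
|D^3_{-1,0}|² = |d^3_{-1,0}(β)|² = (+0.591597)² = 0.349987 (the z-rotation phases have unit modulus)

P=0.3500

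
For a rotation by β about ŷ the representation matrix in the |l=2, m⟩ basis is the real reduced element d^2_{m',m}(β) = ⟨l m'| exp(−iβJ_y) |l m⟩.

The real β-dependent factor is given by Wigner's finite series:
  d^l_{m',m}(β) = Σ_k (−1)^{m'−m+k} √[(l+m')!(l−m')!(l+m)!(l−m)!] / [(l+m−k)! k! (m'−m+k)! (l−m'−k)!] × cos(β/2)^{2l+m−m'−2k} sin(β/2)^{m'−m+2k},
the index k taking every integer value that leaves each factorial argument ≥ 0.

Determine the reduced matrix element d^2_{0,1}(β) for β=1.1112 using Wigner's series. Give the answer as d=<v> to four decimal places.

d=0.4869

d^2_{0,1}(β=1.1112) via Wigner's sum:
With c≡cos(β/2)=0.849584 and s≡sin(β/2)=0.527453, N=[2·2·6·1]^{1/2}=4.898979
The bounds max(0,m−m')=1 and min(l+m,l−m')=2 give 2 terms
  k=1: (−1)^0·4.8990/(2)·0.8496^3·0.5275^1 = +0.792280
  k=2: (−1)^1·4.8990/(2)·0.8496^1·0.5275^3 = -0.305375
d^2_{0,1}(1.1112) = +0.792280 -0.305375 = +0.486905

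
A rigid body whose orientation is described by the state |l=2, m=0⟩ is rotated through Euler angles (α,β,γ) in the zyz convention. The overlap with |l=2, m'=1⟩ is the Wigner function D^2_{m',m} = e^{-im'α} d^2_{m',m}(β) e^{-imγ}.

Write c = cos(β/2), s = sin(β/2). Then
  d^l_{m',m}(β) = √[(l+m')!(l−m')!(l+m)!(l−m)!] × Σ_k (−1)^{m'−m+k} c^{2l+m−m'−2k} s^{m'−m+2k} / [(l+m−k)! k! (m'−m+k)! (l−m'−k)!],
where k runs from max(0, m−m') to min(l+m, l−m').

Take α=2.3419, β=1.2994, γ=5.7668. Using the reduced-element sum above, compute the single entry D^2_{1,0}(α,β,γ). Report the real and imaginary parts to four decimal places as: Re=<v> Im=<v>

First d^2_{1,0}(β=1.2994), then the phase factors e^{-i(1)α} and e^{-i(0)γ}:
Half-angle: c=0.796265, s=0.604948. N=√(6·1·2·2)=4.898979
The bounds max(0,m−m')=0 and min(l+m,l−m')=1 give 2 terms
  k=0: (−1)^1·4.8990/(2)·0.7963^3·0.6049^1 = -0.748112
  k=1: (−1)^2·4.8990/(2)·0.7963^1·0.6049^3 = +0.431804
d^2_{1,0}(1.2994) = -0.748112 +0.431804 = -0.316308
Attach z-rotation phases: D = e^{-i(1)(2.3419)}·(-0.316308)·e^{-i(0)(5.7668)} = +0.220444+0.226838i

Re=0.2204 Im=0.2268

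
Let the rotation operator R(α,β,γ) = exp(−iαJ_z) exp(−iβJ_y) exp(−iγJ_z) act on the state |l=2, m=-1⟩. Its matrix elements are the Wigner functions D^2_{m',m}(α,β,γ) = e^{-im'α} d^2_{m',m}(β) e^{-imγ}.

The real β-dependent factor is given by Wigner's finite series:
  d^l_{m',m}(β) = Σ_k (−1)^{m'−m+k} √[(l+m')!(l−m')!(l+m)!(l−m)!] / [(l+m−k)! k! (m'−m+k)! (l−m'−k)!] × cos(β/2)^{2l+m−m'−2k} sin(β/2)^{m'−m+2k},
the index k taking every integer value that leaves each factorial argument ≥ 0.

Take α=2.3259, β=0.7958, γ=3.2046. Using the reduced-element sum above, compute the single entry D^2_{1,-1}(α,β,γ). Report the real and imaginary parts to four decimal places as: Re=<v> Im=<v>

Split into d^2_{1,-1}(β=0.7958) × two z-phases.
With c≡cos(β/2)=0.921877 and s≡sin(β/2)=0.387483, N=[6·1·1·6]^{1/2}=6.000000
k∈{0,1} keeps every argument non-negative
  k=0: (−1)^2·6.0000/(2)·0.9219^2·0.3875^2 = +0.382801
  k=1: (−1)^3·6.0000/(6)·0.9219^0·0.3875^4 = -0.022543
d^2_{1,-1}(0.7958) = +0.382801 -0.022543 = +0.360258
Phases: e^{-i·(1)·2.3259}=-0.685364-0.728200i, e^{-i·(-1)·3.2046}=-0.998016-0.062966i ⇒ D=+0.229899+0.277366i

Re=0.2299 Im=0.2774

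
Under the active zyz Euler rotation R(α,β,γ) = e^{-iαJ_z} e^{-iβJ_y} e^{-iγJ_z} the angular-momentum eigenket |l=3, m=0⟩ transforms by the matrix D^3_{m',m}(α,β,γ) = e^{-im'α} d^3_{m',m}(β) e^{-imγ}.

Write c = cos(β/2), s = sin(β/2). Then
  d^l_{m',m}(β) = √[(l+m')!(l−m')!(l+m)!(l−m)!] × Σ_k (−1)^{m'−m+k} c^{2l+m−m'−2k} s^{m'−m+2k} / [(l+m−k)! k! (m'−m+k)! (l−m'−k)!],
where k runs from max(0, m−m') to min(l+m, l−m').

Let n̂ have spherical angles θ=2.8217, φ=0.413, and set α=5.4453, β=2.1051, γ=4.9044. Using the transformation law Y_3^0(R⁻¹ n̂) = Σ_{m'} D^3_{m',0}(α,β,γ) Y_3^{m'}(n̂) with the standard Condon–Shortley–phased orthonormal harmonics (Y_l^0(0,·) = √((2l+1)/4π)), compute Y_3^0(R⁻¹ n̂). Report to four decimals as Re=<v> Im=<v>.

Re=-0.2936 Im=0.0000

Need the full column D^3_{m',0} for m'=−3..3 at α=5.4453, β=2.1051, γ=4.9044.
cos(β/2)=0.495358, sin(β/2)=0.868689
d^3_{-3,0}: single k=3 term ⇒ +0.356340;  D = -0.288365-0.209341i
d^3_{-2,0}: k∈[2..3] ⇒ +0.248865 -0.765342 = -0.516477;  D = +0.054117+0.513634i
d^3_{-1,0}: k∈[1..3] ⇒ +0.089753 -0.828059 +0.848851 = +0.110545;  D = +0.073958-0.082160i
d^3_{0,0}: k∈[0..3] ⇒ +0.014774 -0.408928 +1.257586 -0.429721 = +0.433712;  D = +0.433712+0.000000i
d^3_{1,0}: k∈[0..2] ⇒ -0.089753 +0.828059 -0.848851 = -0.110545;  D = -0.073958-0.082160i
d^3_{2,0}: k∈[0..1] ⇒ +0.248865 -0.765342 = -0.516477;  D = +0.054117-0.513634i
d^3_{3,0}: single k=0 term ⇒ -0.356340;  D = +0.288365-0.209341i
Y_3^{m'}(θ=2.8217,φ=0.413) and Σ D·Y over m':
  (-0.2884-0.2093i)·(+0.0042-0.0123i)  (+0.0541+0.5136i)·(-0.0650+0.0705i)  (+0.0740-0.0822i)·(+0.3263-0.1430i)  (+0.4337+0.0000i)·(-0.5333+0.0000i)  (-0.0740-0.0822i)·(-0.3263-0.1430i)  (+0.0541-0.5136i)·(-0.0650-0.0705i)  (+0.2884-0.2093i)·(-0.0042-0.0123i)
Y_3^0(R⁻¹ n̂) = -0.293613+0.000000i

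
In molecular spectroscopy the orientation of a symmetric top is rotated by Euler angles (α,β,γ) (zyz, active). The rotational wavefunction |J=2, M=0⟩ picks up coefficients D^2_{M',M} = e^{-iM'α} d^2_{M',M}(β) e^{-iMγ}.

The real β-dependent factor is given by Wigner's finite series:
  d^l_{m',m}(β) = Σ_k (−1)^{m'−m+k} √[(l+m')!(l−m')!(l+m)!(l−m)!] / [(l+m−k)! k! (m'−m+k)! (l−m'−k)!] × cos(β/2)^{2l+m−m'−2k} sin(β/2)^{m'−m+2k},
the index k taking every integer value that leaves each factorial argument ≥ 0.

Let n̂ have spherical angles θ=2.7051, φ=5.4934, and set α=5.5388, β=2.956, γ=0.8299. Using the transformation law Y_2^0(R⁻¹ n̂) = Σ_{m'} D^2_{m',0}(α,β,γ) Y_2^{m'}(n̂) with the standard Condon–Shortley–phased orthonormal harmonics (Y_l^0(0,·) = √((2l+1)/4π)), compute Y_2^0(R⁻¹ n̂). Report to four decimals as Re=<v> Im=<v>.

Re=0.5723 Im=0.0000

Need the full column D^2_{m',0} for m'=−2..2 at α=5.5388, β=2.956, γ=0.8299.
cos(β/2)=0.092663, sin(β/2)=0.995698
d^2_{-2,0}: single k=2 term ⇒ +0.020852;  D = +0.001708-0.020782i
d^2_{-1,0}: k∈[1..2] ⇒ +0.001941 -0.224060 = -0.222120;  D = -0.163370+0.150491i
d^2_{0,0}: k∈[0..2] ⇒ +0.000074 -0.034051 +0.982901 = +0.948924;  D = +0.948924+0.000000i
d^2_{1,0}: k∈[0..1] ⇒ -0.001941 +0.224060 = +0.222120;  D = +0.163370+0.150491i
d^2_{2,0}: single k=0 term ⇒ +0.020852;  D = +0.001708+0.020782i
Y_2^{m'}(θ=2.7051,φ=5.4934) and Σ D·Y over m':
  (+0.0017-0.0208i)·(-0.0006+0.0690i)  (-0.1634+0.1505i)·(-0.2084-0.2102i)  (+0.9489+0.0000i)·(+0.4617+0.0000i)  (+0.1634+0.1505i)·(+0.2084-0.2102i)  (+0.0017+0.0208i)·(-0.0006-0.0690i)
Y_2^0(R⁻¹ n̂) = +0.572313+0.000000i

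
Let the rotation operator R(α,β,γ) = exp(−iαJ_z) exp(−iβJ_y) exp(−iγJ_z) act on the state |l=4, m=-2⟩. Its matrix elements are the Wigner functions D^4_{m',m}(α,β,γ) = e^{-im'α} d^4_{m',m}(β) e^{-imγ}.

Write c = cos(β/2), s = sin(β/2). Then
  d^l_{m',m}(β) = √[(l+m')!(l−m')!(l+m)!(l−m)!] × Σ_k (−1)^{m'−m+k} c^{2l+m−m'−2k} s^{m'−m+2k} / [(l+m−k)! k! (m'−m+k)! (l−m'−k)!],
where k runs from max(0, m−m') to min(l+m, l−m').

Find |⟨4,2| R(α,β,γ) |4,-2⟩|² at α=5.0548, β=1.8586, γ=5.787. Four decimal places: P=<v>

P=0.0304

First d^4_{2,-2}(β=1.8586), then the phase factors e^{-i(2)α} and e^{-i(-2)γ}:
c=cos(1.8586/2)=0.598395, s=sin(1.8586/2)=0.801201; N=√[720·2·2·720]=1440.000000
The bounds max(0,m−m')=0 and min(l+m,l−m')=2 give 3 terms
  k=0: (−1)^4·1440.0000/(96)·0.5984^4·0.8012^4 = +0.792519
  k=1: (−1)^5·1440.0000/(120)·0.5984^2·0.8012^6 = -1.136598
  k=2: (−1)^6·1440.0000/(1440)·0.5984^0·0.8012^8 = +0.169798
d^4_{2,-2}(1.8586) = +0.792519 -1.136598 +0.169798 = -0.174281
|D^4_{2,-2}|² = |d^4_{2,-2}(β)|² = (-0.174281)² = 0.030374 (the z-rotation phases have unit modulus)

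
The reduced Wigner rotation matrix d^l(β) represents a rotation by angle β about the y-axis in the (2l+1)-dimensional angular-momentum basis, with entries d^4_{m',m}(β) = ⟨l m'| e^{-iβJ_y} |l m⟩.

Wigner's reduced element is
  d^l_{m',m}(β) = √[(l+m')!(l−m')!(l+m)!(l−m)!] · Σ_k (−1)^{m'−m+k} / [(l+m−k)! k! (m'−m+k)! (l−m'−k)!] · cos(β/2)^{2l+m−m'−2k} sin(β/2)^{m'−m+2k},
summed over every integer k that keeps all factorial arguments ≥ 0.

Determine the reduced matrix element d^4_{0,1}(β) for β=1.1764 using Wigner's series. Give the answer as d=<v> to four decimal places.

d=-0.3900

d^4_{0,1}(β=1.1764) via Wigner's sum:
c=cos(1.1764/2)=0.831941, s=sin(1.1764/2)=0.554864; N=√[24·24·120·6]=643.987578
k: max(0,(1)−(0))=1 … min(4+(1),4−(0))=4
  k=1: (−1)^0·643.9876/(144)·0.8319^7·0.5549^1 = +0.684461
  k=2: (−1)^1·643.9876/(24)·0.8319^5·0.5549^3 = -1.826791
  k=3: (−1)^2·643.9876/(24)·0.8319^3·0.5549^5 = +0.812602
  k=4: (−1)^3·643.9876/(144)·0.8319^1·0.5549^7 = -0.060244
d^4_{0,1}(1.1764) = +0.684461 -1.826791 +0.812602 -0.060244 = -0.389973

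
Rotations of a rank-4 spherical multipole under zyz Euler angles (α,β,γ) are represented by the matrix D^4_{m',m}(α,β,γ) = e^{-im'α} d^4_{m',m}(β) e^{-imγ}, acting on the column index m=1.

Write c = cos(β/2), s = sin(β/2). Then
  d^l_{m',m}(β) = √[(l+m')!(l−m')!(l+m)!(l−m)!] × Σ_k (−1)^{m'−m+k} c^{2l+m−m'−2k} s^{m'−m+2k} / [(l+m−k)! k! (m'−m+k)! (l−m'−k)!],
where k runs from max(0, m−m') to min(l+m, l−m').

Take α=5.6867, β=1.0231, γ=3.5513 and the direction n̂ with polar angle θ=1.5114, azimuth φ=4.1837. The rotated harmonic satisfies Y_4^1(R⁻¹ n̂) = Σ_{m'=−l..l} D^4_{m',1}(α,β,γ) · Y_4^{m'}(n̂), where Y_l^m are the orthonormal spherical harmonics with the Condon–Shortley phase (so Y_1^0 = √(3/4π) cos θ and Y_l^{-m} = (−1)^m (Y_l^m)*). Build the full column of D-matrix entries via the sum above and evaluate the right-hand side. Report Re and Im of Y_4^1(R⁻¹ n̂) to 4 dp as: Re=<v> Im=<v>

Need the full column D^4_{m',1} for m'=−4..4 at α=5.6867, β=1.0231, γ=3.5513.
cos(β/2)=0.871987, sin(β/2)=0.489529
d^4_{-4,1}: single k=5 term ⇒ +0.139482;  D = +0.131218+0.047296i
d^4_{-3,1}: k∈[4..5] ⇒ +0.439212 -0.083054 = +0.356157;  D = +0.209358+0.288127i
d^4_{-2,1}: k∈[3..5] ⇒ +0.836375 -0.395394 +0.024923 = +0.465904;  D = +0.014851+0.465667i
d^4_{-1,1}: k∈[2..5] ⇒ +1.053457 -0.996038 +0.156958 -0.003298 = +0.211079;  D = -0.112945+0.178320i
d^4_{0,1}: k∈[1..4] ⇒ +0.839195 -1.586909 +0.500138 -0.026271 = -0.273847;  D = +0.251183-0.109084i
d^4_{1,1}: k∈[0..3] ⇒ +0.334256 -1.580186 +0.996038 -0.104639 = -0.354531;  D = +0.348365+0.065834i
d^4_{2,1}: k∈[0..2] ⇒ -0.796131 +1.254562 -0.263596 = +0.194835;  D = -0.138063-0.137475i
d^4_{3,1}: k∈[0..1] ⇒ +0.836156 -0.439212 = +0.396944;  D = -0.075375-0.389722i
d^4_{4,1}: single k=0 term ⇒ -0.442568;  D = -0.174558+0.406689i
Y_4^{m'}(θ=1.5114,φ=4.1837) and Σ D·Y over m':
  (+0.1312+0.0473i)·(-0.2274+0.3760i)  (+0.2094+0.2881i)·(+0.0739+0.0011i)  (+0.0149+0.4657i)·(+0.1597+0.2832i)  (-0.1129+0.1783i)·(+0.0421-0.0720i)  (+0.2512-0.1091i)·(+0.3062+0.0000i)  (+0.3484+0.0658i)·(-0.0421-0.0720i)  (-0.1381-0.1375i)·(+0.1597-0.2832i)  (-0.0754-0.3897i)·(-0.0739+0.0011i)  (-0.1746+0.4067i)·(-0.2274-0.3760i)
Y_4^1(R⁻¹ n̂) = +0.050748+0.112061i

Re=0.0507 Im=0.1121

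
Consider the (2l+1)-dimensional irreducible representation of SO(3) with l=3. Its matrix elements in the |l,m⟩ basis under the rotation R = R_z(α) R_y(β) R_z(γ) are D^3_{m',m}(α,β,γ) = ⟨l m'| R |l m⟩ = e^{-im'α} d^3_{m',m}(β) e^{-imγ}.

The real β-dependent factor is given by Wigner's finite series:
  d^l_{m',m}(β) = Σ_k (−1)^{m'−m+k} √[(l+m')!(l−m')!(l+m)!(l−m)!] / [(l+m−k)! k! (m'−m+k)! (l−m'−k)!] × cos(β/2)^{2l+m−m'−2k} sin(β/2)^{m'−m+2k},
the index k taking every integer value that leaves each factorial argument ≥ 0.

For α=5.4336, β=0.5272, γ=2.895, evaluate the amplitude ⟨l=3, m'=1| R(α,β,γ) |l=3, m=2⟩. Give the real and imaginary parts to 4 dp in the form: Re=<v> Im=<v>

Re=0.1335 Im=0.5752

First d^3_{1,2}(β=0.5272), then the phase factors e^{-i(1)α} and e^{-i(2)γ}:
c=cos(0.5272/2)=0.965458, s=sin(0.5272/2)=0.260558; N=√[24·2·120·1]=75.894664
Admissible k: 1..2 (factorial args all ≥0)
  k=1: (−1)^0·75.8947/(24)·0.9655^5·0.2606^1 = +0.691149
  k=2: (−1)^1·75.8947/(12)·0.9655^3·0.2606^3 = -0.100680
d^3_{1,2}(0.5272) = +0.691149 -0.100680 = +0.590469
Attach z-rotation phases: D = e^{-i(1)(5.4336)}·(+0.590469)·e^{-i(2)(2.895)} = +0.133478+0.575184i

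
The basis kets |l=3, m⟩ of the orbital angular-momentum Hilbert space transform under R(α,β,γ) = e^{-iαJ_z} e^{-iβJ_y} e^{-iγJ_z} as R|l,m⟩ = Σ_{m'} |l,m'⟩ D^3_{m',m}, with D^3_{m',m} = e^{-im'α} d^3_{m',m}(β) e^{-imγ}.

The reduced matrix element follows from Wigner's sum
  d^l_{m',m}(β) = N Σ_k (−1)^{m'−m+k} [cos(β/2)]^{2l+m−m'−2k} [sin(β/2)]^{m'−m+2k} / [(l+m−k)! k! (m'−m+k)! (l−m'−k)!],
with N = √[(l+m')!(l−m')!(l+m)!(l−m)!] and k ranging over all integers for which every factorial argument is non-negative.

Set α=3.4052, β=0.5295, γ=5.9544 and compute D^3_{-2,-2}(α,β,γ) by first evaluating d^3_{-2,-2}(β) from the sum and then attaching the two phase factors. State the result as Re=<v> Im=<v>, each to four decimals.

D^3_{-2,-2}(3.4052,0.5295,5.9544) = e^{-i·-2·3.4052}·d^3_{-2,-2}(0.5295)·e^{-i·-2·5.9544}. Compute d first:
c=cos(0.5295/2)=0.965158, s=sin(0.5295/2)=0.261668; N=√[1·120·1·120]=120.000000
The bounds max(0,m−m')=0 and min(l+m,l−m')=1 give 2 terms
  k=0: (−1)^0·120.0000/(120)·0.9652^6·0.2617^0 = +0.808333
  k=1: (−1)^1·120.0000/(24)·0.9652^4·0.2617^2 = -0.297074
d^3_{-2,-2}(0.5295) = +0.808333 -0.297074 = +0.511259
Phases: e^{-i·(-2)·3.4052}=+0.864212+0.503128i, e^{-i·(-2)·5.9544}=+0.791479-0.611196i ⇒ D=+0.506921-0.066457i

Re=0.5069 Im=-0.0665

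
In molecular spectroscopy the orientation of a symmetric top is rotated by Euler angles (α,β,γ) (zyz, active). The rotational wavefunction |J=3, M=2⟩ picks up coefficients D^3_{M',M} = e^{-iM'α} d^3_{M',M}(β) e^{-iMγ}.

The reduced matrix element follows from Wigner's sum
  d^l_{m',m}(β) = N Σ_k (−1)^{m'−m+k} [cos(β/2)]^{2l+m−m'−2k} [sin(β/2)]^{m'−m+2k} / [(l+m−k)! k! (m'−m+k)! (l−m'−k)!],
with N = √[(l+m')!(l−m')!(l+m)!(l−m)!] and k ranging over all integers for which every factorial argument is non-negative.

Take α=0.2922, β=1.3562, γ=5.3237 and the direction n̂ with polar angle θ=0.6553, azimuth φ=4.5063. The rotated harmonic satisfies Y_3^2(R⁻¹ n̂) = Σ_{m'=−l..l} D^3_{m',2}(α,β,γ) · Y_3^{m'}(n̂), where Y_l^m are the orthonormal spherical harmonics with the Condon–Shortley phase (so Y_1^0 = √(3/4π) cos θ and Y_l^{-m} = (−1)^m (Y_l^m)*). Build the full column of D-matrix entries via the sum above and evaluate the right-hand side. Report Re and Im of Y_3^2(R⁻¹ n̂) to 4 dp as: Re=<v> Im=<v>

Need the full column D^3_{m',2} for m'=−3..3 at α=0.2922, β=1.3562, γ=5.3237.
cos(β/2)=0.778766, sin(β/2)=0.627315
d^3_{-3,2}: single k=5 term ⇒ +0.185314;  D = -0.174331+0.062851i
d^3_{-2,2}: k∈[4..5] ⇒ +0.469597 -0.060941 = +0.408656;  D = -0.328214+0.243464i
d^3_{-1,2}: k∈[3..4] ⇒ +0.737406 -0.239240 = +0.498167;  D = -0.297652+0.399466i
d^3_{0,2}: k∈[2..3] ⇒ +0.792792 -0.514418 = +0.278374;  D = -0.094976+0.261671i
d^3_{1,2}: k∈[1..2] ⇒ +0.568225 -0.737406 = -0.169182;  D = +0.009465-0.168917i
d^3_{2,2}: k∈[0..1] ⇒ +0.223070 -0.723717 = -0.500646;  D = -0.117169-0.486743i
d^3_{3,2}: single k=0 term ⇒ -0.440145;  D = -0.221910-0.380110i
Y_3^{m'}(θ=0.6553,φ=4.5063) and Σ D·Y over m':
  (-0.1743+0.0629i)·(+0.0547-0.0769i)  (-0.3282+0.2435i)·(-0.2757-0.1205i)  (-0.2977+0.3995i)·(-0.0864+0.4132i)  (-0.0950+0.2617i)·(+0.0424+0.0000i)  (+0.0095-0.1689i)·(+0.0864+0.4132i)  (-0.1172-0.4867i)·(-0.2757+0.1205i)  (-0.2219-0.3801i)·(-0.0547-0.0769i)
Y_3^2(R⁻¹ n̂) = +0.116267-0.009827i

Re=0.1163 Im=-0.0098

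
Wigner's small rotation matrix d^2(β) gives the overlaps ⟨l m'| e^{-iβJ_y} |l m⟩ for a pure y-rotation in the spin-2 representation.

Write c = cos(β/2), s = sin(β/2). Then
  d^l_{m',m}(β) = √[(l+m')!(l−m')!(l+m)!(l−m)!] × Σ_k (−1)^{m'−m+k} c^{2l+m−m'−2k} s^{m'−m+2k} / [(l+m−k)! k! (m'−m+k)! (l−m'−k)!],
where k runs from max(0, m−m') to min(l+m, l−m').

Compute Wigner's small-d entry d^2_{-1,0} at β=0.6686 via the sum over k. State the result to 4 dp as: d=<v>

d=0.5957

d^2_{-1,0}(β=0.6686) via Wigner's sum:
With c≡cos(β/2)=0.944640 and s≡sin(β/2)=0.328108, N=[1·6·2·2]^{1/2}=4.898979
Admissible k: 1..2 (factorial args all ≥0)
  k=1: (−1)^0·4.8990/(2)·0.9446^3·0.3281^1 = +0.677473
  k=2: (−1)^1·4.8990/(2)·0.9446^1·0.3281^3 = -0.081732
d^2_{-1,0}(0.6686) = +0.677473 -0.081732 = +0.595741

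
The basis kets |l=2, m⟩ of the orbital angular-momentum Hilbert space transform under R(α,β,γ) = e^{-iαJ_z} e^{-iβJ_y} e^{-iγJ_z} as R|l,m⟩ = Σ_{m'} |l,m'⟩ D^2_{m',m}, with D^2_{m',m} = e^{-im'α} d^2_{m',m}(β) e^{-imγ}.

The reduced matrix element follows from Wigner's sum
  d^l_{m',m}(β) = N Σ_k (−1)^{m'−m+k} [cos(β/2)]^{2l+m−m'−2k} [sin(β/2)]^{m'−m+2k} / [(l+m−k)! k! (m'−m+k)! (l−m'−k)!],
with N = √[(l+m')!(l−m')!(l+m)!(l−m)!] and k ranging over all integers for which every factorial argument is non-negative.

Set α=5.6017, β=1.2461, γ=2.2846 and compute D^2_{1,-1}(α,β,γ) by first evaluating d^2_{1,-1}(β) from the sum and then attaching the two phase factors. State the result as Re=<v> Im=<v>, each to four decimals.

Split into d^2_{1,-1}(β=1.2461) × two z-phases.
c=cos(1.2461/2)=0.812103, s=sin(1.2461/2)=0.583515; N=√[6·1·1·6]=6.000000
k: max(0,(-1)−(1))=0 … min(2+(-1),2−(1))=1
  k=0: (−1)^2·6.0000/(2)·0.8121^2·0.5835^2 = +0.673669
  k=1: (−1)^3·6.0000/(6)·0.8121^0·0.5835^4 = -0.115933
d^2_{1,-1}(1.2461) = +0.673669 -0.115933 = +0.557736
Attach z-rotation phases: D = e^{-i(1)(5.6017)}·(+0.557736)·e^{-i(-1)(2.2846)} = -0.549168+0.097385i

Re=-0.5492 Im=0.0974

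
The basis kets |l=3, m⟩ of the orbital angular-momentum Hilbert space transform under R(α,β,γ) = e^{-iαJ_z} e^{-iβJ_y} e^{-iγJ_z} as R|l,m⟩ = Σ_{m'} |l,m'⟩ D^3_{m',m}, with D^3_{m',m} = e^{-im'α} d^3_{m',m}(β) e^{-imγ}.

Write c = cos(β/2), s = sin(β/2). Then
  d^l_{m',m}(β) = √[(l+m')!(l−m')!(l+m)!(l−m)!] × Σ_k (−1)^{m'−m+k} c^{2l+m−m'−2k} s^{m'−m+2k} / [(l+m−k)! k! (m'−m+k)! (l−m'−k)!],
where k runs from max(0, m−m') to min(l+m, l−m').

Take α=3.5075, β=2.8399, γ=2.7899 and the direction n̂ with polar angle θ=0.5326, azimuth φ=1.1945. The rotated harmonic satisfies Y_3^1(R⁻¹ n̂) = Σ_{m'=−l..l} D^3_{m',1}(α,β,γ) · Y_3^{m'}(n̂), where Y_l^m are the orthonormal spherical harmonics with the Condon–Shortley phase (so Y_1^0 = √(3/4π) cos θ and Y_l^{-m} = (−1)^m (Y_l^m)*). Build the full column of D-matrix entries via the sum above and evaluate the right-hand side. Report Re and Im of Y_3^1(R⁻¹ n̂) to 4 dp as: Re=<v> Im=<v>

Need the full column D^3_{m',1} for m'=−3..3 at α=3.5075, β=2.8399, γ=2.7899.
cos(β/2)=0.150275, sin(β/2)=0.988644
d^3_{-3,1}: single k=4 term ⇒ +0.083556;  D = +0.010117+0.082941i
d^3_{-2,1}: k∈[3..4] ⇒ +0.020740 -0.448835 = -0.428095;  D = +0.200448+0.378267i
d^3_{-1,1}: k∈[2..4] ⇒ +0.002991 -0.172593 +0.933771 = +0.764169;  D = +0.575714+0.502501i
d^3_{0,1}: k∈[1..3] ⇒ +0.000262 -0.034079 +0.491674 = +0.457857;  D = -0.429832-0.157726i
d^3_{1,1}: k∈[0..2] ⇒ +0.000012 -0.003988 +0.129445 = +0.125469;  D = +0.125456-0.001783i
d^3_{2,1}: k∈[0..1] ⇒ -0.000240 +0.020740 = +0.020500;  D = -0.019037+0.007606i
d^3_{3,1}: single k=0 term ⇒ +0.001931;  D = +0.001418-0.001310i
Y_3^{m'}(θ=0.5326,φ=1.1945) and Σ D·Y over m':
  (+0.0101+0.0829i)·(-0.0494+0.0234i)  (+0.2004+0.3783i)·(-0.1657-0.1552i)  (+0.5757+0.5025i)·(+0.1635-0.4137i)  (-0.4298-0.1577i)·(+0.2285+0.0000i)  (+0.1255-0.0018i)·(-0.1635-0.4137i)  (-0.0190+0.0076i)·(-0.1657+0.1552i)  (+0.0014-0.0013i)·(+0.0494+0.0234i)
Y_3^1(R⁻¹ n̂) = +0.207659-0.345585i

Re=0.2077 Im=-0.3456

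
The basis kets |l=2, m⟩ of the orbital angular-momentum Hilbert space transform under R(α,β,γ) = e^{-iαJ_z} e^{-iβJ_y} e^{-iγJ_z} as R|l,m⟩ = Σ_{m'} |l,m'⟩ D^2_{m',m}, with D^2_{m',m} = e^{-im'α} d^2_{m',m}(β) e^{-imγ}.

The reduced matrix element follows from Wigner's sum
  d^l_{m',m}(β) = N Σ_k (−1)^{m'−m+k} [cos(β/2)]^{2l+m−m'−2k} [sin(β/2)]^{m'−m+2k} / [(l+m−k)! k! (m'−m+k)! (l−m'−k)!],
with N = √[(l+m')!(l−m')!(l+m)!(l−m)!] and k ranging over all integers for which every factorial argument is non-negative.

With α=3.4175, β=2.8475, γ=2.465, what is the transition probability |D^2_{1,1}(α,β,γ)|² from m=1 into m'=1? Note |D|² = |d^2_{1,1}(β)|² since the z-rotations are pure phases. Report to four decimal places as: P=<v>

D^2_{1,1}(3.4175,2.8475,2.465) = e^{-i·1·3.4175}·d^2_{1,1}(2.8475)·e^{-i·1·2.465}. Compute d first:
With c≡cos(β/2)=0.146517 and s≡sin(β/2)=0.989208, N=[6·1·6·1]^{1/2}=6.000000
Admissible k: 0..1 (factorial args all ≥0)
  k=0: (−1)^0·6.0000/(6)·0.1465^4·0.9892^0 = +0.000461
  k=1: (−1)^1·6.0000/(2)·0.1465^2·0.9892^2 = -0.063019
d^2_{1,1}(2.8475) = +0.000461 -0.063019 = -0.062558
|D^2_{1,1}|² = |d^2_{1,1}(β)|² = (-0.062558)² = 0.003914 (the z-rotation phases have unit modulus)

P=0.0039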